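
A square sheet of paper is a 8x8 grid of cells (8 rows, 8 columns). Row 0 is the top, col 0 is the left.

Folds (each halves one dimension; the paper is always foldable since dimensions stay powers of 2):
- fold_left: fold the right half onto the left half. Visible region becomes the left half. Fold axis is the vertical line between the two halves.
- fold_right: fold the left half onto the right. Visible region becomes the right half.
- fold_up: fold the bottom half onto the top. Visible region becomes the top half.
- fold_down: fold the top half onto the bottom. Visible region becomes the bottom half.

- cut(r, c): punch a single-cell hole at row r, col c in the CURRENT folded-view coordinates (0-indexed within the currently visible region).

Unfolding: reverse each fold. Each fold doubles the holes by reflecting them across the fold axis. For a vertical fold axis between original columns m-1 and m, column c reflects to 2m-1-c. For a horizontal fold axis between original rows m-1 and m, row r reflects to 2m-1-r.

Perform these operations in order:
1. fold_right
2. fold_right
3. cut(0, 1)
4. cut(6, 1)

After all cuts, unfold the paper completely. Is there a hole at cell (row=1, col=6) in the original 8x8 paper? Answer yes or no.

Op 1 fold_right: fold axis v@4; visible region now rows[0,8) x cols[4,8) = 8x4
Op 2 fold_right: fold axis v@6; visible region now rows[0,8) x cols[6,8) = 8x2
Op 3 cut(0, 1): punch at orig (0,7); cuts so far [(0, 7)]; region rows[0,8) x cols[6,8) = 8x2
Op 4 cut(6, 1): punch at orig (6,7); cuts so far [(0, 7), (6, 7)]; region rows[0,8) x cols[6,8) = 8x2
Unfold 1 (reflect across v@6): 4 holes -> [(0, 4), (0, 7), (6, 4), (6, 7)]
Unfold 2 (reflect across v@4): 8 holes -> [(0, 0), (0, 3), (0, 4), (0, 7), (6, 0), (6, 3), (6, 4), (6, 7)]
Holes: [(0, 0), (0, 3), (0, 4), (0, 7), (6, 0), (6, 3), (6, 4), (6, 7)]

Answer: no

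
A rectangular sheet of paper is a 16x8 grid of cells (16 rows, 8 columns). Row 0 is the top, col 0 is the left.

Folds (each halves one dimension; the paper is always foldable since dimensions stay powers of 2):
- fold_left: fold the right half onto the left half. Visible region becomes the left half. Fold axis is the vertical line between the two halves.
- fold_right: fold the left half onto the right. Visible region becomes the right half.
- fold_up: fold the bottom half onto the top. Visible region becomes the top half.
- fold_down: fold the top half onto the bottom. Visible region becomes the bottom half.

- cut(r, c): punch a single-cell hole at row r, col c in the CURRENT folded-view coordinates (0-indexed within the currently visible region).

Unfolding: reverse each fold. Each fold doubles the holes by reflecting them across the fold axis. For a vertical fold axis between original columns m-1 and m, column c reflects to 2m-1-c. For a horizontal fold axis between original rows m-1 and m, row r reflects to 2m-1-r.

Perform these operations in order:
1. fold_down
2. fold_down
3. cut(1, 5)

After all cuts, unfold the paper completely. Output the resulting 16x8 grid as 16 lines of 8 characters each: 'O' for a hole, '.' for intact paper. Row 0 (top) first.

Answer: ........
........
.....O..
........
........
.....O..
........
........
........
........
.....O..
........
........
.....O..
........
........

Derivation:
Op 1 fold_down: fold axis h@8; visible region now rows[8,16) x cols[0,8) = 8x8
Op 2 fold_down: fold axis h@12; visible region now rows[12,16) x cols[0,8) = 4x8
Op 3 cut(1, 5): punch at orig (13,5); cuts so far [(13, 5)]; region rows[12,16) x cols[0,8) = 4x8
Unfold 1 (reflect across h@12): 2 holes -> [(10, 5), (13, 5)]
Unfold 2 (reflect across h@8): 4 holes -> [(2, 5), (5, 5), (10, 5), (13, 5)]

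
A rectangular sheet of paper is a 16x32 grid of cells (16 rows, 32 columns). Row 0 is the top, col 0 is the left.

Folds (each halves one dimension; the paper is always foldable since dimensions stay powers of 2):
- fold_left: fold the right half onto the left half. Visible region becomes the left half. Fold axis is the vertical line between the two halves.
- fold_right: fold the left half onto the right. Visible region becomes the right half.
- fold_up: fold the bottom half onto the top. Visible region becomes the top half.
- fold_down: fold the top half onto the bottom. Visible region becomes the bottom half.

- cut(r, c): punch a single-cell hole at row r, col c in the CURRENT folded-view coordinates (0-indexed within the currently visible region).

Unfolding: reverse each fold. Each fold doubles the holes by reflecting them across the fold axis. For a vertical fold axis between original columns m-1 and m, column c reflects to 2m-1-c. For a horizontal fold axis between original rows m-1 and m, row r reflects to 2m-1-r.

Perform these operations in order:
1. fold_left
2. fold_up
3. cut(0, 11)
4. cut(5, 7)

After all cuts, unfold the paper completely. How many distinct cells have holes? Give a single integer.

Op 1 fold_left: fold axis v@16; visible region now rows[0,16) x cols[0,16) = 16x16
Op 2 fold_up: fold axis h@8; visible region now rows[0,8) x cols[0,16) = 8x16
Op 3 cut(0, 11): punch at orig (0,11); cuts so far [(0, 11)]; region rows[0,8) x cols[0,16) = 8x16
Op 4 cut(5, 7): punch at orig (5,7); cuts so far [(0, 11), (5, 7)]; region rows[0,8) x cols[0,16) = 8x16
Unfold 1 (reflect across h@8): 4 holes -> [(0, 11), (5, 7), (10, 7), (15, 11)]
Unfold 2 (reflect across v@16): 8 holes -> [(0, 11), (0, 20), (5, 7), (5, 24), (10, 7), (10, 24), (15, 11), (15, 20)]

Answer: 8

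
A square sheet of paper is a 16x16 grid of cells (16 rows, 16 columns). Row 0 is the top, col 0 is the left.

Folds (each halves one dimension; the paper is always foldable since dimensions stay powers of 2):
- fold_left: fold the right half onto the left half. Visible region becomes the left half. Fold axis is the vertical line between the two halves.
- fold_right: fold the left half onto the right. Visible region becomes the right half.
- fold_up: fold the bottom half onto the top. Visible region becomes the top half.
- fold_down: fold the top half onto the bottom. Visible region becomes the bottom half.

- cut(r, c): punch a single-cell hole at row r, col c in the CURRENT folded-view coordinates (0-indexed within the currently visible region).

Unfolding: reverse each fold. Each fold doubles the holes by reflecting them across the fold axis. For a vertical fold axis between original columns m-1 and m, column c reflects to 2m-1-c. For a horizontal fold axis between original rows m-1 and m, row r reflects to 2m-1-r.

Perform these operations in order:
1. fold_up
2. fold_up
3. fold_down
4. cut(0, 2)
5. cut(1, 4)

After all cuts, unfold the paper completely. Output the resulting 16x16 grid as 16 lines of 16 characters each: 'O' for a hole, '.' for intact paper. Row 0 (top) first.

Op 1 fold_up: fold axis h@8; visible region now rows[0,8) x cols[0,16) = 8x16
Op 2 fold_up: fold axis h@4; visible region now rows[0,4) x cols[0,16) = 4x16
Op 3 fold_down: fold axis h@2; visible region now rows[2,4) x cols[0,16) = 2x16
Op 4 cut(0, 2): punch at orig (2,2); cuts so far [(2, 2)]; region rows[2,4) x cols[0,16) = 2x16
Op 5 cut(1, 4): punch at orig (3,4); cuts so far [(2, 2), (3, 4)]; region rows[2,4) x cols[0,16) = 2x16
Unfold 1 (reflect across h@2): 4 holes -> [(0, 4), (1, 2), (2, 2), (3, 4)]
Unfold 2 (reflect across h@4): 8 holes -> [(0, 4), (1, 2), (2, 2), (3, 4), (4, 4), (5, 2), (6, 2), (7, 4)]
Unfold 3 (reflect across h@8): 16 holes -> [(0, 4), (1, 2), (2, 2), (3, 4), (4, 4), (5, 2), (6, 2), (7, 4), (8, 4), (9, 2), (10, 2), (11, 4), (12, 4), (13, 2), (14, 2), (15, 4)]

Answer: ....O...........
..O.............
..O.............
....O...........
....O...........
..O.............
..O.............
....O...........
....O...........
..O.............
..O.............
....O...........
....O...........
..O.............
..O.............
....O...........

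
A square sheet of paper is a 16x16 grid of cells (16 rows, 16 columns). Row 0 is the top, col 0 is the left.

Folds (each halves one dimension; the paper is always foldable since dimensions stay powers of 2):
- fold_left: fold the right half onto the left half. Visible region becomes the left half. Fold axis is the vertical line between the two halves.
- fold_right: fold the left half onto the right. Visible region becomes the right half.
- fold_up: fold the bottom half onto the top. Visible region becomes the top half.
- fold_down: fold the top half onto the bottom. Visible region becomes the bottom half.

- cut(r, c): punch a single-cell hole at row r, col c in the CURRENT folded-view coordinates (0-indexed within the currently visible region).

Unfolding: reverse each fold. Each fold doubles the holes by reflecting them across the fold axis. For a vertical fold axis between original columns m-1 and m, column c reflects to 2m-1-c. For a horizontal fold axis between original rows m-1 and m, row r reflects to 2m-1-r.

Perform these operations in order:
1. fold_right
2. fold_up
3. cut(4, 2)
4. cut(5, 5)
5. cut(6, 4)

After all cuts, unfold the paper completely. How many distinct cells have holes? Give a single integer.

Op 1 fold_right: fold axis v@8; visible region now rows[0,16) x cols[8,16) = 16x8
Op 2 fold_up: fold axis h@8; visible region now rows[0,8) x cols[8,16) = 8x8
Op 3 cut(4, 2): punch at orig (4,10); cuts so far [(4, 10)]; region rows[0,8) x cols[8,16) = 8x8
Op 4 cut(5, 5): punch at orig (5,13); cuts so far [(4, 10), (5, 13)]; region rows[0,8) x cols[8,16) = 8x8
Op 5 cut(6, 4): punch at orig (6,12); cuts so far [(4, 10), (5, 13), (6, 12)]; region rows[0,8) x cols[8,16) = 8x8
Unfold 1 (reflect across h@8): 6 holes -> [(4, 10), (5, 13), (6, 12), (9, 12), (10, 13), (11, 10)]
Unfold 2 (reflect across v@8): 12 holes -> [(4, 5), (4, 10), (5, 2), (5, 13), (6, 3), (6, 12), (9, 3), (9, 12), (10, 2), (10, 13), (11, 5), (11, 10)]

Answer: 12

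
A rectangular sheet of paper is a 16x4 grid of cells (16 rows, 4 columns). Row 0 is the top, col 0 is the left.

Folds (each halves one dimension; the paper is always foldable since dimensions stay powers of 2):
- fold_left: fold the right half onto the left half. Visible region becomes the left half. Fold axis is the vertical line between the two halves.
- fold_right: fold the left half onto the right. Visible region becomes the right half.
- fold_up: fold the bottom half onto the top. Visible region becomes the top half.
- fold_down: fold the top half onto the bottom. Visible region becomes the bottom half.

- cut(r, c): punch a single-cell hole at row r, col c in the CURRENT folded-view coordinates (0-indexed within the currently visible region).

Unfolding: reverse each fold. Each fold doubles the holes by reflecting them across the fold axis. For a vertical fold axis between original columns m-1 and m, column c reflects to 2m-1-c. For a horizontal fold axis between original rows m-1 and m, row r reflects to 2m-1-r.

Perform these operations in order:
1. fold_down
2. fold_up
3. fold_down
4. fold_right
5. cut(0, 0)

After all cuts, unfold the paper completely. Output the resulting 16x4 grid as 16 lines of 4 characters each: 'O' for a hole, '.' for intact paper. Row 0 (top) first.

Answer: ....
.OO.
.OO.
....
....
.OO.
.OO.
....
....
.OO.
.OO.
....
....
.OO.
.OO.
....

Derivation:
Op 1 fold_down: fold axis h@8; visible region now rows[8,16) x cols[0,4) = 8x4
Op 2 fold_up: fold axis h@12; visible region now rows[8,12) x cols[0,4) = 4x4
Op 3 fold_down: fold axis h@10; visible region now rows[10,12) x cols[0,4) = 2x4
Op 4 fold_right: fold axis v@2; visible region now rows[10,12) x cols[2,4) = 2x2
Op 5 cut(0, 0): punch at orig (10,2); cuts so far [(10, 2)]; region rows[10,12) x cols[2,4) = 2x2
Unfold 1 (reflect across v@2): 2 holes -> [(10, 1), (10, 2)]
Unfold 2 (reflect across h@10): 4 holes -> [(9, 1), (9, 2), (10, 1), (10, 2)]
Unfold 3 (reflect across h@12): 8 holes -> [(9, 1), (9, 2), (10, 1), (10, 2), (13, 1), (13, 2), (14, 1), (14, 2)]
Unfold 4 (reflect across h@8): 16 holes -> [(1, 1), (1, 2), (2, 1), (2, 2), (5, 1), (5, 2), (6, 1), (6, 2), (9, 1), (9, 2), (10, 1), (10, 2), (13, 1), (13, 2), (14, 1), (14, 2)]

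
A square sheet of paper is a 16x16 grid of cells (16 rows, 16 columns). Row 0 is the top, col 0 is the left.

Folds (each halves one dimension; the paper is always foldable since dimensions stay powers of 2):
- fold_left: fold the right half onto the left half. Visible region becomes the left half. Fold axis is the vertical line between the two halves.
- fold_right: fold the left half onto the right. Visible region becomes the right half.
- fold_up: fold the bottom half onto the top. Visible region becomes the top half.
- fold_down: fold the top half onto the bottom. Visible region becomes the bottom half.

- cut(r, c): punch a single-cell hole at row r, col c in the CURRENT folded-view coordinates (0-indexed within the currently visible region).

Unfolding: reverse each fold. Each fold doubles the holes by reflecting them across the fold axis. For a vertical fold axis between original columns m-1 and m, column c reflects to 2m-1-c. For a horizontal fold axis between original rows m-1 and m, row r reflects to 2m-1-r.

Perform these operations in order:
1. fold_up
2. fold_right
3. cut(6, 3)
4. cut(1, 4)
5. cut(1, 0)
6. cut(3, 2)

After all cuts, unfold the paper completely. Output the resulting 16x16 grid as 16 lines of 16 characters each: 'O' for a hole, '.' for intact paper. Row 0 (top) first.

Op 1 fold_up: fold axis h@8; visible region now rows[0,8) x cols[0,16) = 8x16
Op 2 fold_right: fold axis v@8; visible region now rows[0,8) x cols[8,16) = 8x8
Op 3 cut(6, 3): punch at orig (6,11); cuts so far [(6, 11)]; region rows[0,8) x cols[8,16) = 8x8
Op 4 cut(1, 4): punch at orig (1,12); cuts so far [(1, 12), (6, 11)]; region rows[0,8) x cols[8,16) = 8x8
Op 5 cut(1, 0): punch at orig (1,8); cuts so far [(1, 8), (1, 12), (6, 11)]; region rows[0,8) x cols[8,16) = 8x8
Op 6 cut(3, 2): punch at orig (3,10); cuts so far [(1, 8), (1, 12), (3, 10), (6, 11)]; region rows[0,8) x cols[8,16) = 8x8
Unfold 1 (reflect across v@8): 8 holes -> [(1, 3), (1, 7), (1, 8), (1, 12), (3, 5), (3, 10), (6, 4), (6, 11)]
Unfold 2 (reflect across h@8): 16 holes -> [(1, 3), (1, 7), (1, 8), (1, 12), (3, 5), (3, 10), (6, 4), (6, 11), (9, 4), (9, 11), (12, 5), (12, 10), (14, 3), (14, 7), (14, 8), (14, 12)]

Answer: ................
...O...OO...O...
................
.....O....O.....
................
................
....O......O....
................
................
....O......O....
................
................
.....O....O.....
................
...O...OO...O...
................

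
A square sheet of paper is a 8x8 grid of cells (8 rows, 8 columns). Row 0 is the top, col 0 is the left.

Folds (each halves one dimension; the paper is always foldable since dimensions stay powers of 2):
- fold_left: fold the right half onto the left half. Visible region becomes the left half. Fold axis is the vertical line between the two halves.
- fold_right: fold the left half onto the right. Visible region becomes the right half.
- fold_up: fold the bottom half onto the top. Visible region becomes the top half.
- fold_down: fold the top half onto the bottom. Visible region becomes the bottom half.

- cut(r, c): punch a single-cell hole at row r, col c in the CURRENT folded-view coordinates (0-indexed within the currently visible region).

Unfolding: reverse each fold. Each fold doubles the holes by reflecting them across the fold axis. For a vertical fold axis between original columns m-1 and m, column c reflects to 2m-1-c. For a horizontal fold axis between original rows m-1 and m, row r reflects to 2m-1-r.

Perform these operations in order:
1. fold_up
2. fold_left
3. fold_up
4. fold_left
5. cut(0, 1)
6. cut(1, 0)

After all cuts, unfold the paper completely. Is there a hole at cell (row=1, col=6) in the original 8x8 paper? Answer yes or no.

Op 1 fold_up: fold axis h@4; visible region now rows[0,4) x cols[0,8) = 4x8
Op 2 fold_left: fold axis v@4; visible region now rows[0,4) x cols[0,4) = 4x4
Op 3 fold_up: fold axis h@2; visible region now rows[0,2) x cols[0,4) = 2x4
Op 4 fold_left: fold axis v@2; visible region now rows[0,2) x cols[0,2) = 2x2
Op 5 cut(0, 1): punch at orig (0,1); cuts so far [(0, 1)]; region rows[0,2) x cols[0,2) = 2x2
Op 6 cut(1, 0): punch at orig (1,0); cuts so far [(0, 1), (1, 0)]; region rows[0,2) x cols[0,2) = 2x2
Unfold 1 (reflect across v@2): 4 holes -> [(0, 1), (0, 2), (1, 0), (1, 3)]
Unfold 2 (reflect across h@2): 8 holes -> [(0, 1), (0, 2), (1, 0), (1, 3), (2, 0), (2, 3), (3, 1), (3, 2)]
Unfold 3 (reflect across v@4): 16 holes -> [(0, 1), (0, 2), (0, 5), (0, 6), (1, 0), (1, 3), (1, 4), (1, 7), (2, 0), (2, 3), (2, 4), (2, 7), (3, 1), (3, 2), (3, 5), (3, 6)]
Unfold 4 (reflect across h@4): 32 holes -> [(0, 1), (0, 2), (0, 5), (0, 6), (1, 0), (1, 3), (1, 4), (1, 7), (2, 0), (2, 3), (2, 4), (2, 7), (3, 1), (3, 2), (3, 5), (3, 6), (4, 1), (4, 2), (4, 5), (4, 6), (5, 0), (5, 3), (5, 4), (5, 7), (6, 0), (6, 3), (6, 4), (6, 7), (7, 1), (7, 2), (7, 5), (7, 6)]
Holes: [(0, 1), (0, 2), (0, 5), (0, 6), (1, 0), (1, 3), (1, 4), (1, 7), (2, 0), (2, 3), (2, 4), (2, 7), (3, 1), (3, 2), (3, 5), (3, 6), (4, 1), (4, 2), (4, 5), (4, 6), (5, 0), (5, 3), (5, 4), (5, 7), (6, 0), (6, 3), (6, 4), (6, 7), (7, 1), (7, 2), (7, 5), (7, 6)]

Answer: no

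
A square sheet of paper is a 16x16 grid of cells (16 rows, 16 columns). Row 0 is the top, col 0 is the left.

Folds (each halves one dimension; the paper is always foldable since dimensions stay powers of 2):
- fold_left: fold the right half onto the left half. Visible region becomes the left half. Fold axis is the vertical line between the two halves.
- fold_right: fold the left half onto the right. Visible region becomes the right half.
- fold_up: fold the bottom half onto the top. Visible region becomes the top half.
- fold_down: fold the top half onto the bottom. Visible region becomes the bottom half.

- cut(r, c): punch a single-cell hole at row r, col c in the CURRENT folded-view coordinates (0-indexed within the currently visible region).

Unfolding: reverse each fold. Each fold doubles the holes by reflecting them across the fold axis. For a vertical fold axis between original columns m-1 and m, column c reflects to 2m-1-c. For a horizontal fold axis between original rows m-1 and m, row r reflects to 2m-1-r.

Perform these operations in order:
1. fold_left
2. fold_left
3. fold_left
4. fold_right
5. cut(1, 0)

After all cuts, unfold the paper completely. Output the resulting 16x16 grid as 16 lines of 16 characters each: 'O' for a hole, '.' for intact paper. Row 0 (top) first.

Answer: ................
OOOOOOOOOOOOOOOO
................
................
................
................
................
................
................
................
................
................
................
................
................
................

Derivation:
Op 1 fold_left: fold axis v@8; visible region now rows[0,16) x cols[0,8) = 16x8
Op 2 fold_left: fold axis v@4; visible region now rows[0,16) x cols[0,4) = 16x4
Op 3 fold_left: fold axis v@2; visible region now rows[0,16) x cols[0,2) = 16x2
Op 4 fold_right: fold axis v@1; visible region now rows[0,16) x cols[1,2) = 16x1
Op 5 cut(1, 0): punch at orig (1,1); cuts so far [(1, 1)]; region rows[0,16) x cols[1,2) = 16x1
Unfold 1 (reflect across v@1): 2 holes -> [(1, 0), (1, 1)]
Unfold 2 (reflect across v@2): 4 holes -> [(1, 0), (1, 1), (1, 2), (1, 3)]
Unfold 3 (reflect across v@4): 8 holes -> [(1, 0), (1, 1), (1, 2), (1, 3), (1, 4), (1, 5), (1, 6), (1, 7)]
Unfold 4 (reflect across v@8): 16 holes -> [(1, 0), (1, 1), (1, 2), (1, 3), (1, 4), (1, 5), (1, 6), (1, 7), (1, 8), (1, 9), (1, 10), (1, 11), (1, 12), (1, 13), (1, 14), (1, 15)]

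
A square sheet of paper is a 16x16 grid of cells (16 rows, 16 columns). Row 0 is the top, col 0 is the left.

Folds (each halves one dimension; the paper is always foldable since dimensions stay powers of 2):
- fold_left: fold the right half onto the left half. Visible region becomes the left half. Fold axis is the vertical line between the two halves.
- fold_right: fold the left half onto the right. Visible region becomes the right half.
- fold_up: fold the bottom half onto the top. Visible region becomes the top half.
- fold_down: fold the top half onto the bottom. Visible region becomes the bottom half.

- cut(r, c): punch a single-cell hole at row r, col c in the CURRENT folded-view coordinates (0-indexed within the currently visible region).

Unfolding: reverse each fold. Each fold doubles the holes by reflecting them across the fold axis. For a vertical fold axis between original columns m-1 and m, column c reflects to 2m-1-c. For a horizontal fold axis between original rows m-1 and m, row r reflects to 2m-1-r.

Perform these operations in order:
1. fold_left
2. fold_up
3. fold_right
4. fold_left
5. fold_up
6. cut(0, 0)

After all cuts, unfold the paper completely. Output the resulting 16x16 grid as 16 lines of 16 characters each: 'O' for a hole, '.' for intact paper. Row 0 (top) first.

Op 1 fold_left: fold axis v@8; visible region now rows[0,16) x cols[0,8) = 16x8
Op 2 fold_up: fold axis h@8; visible region now rows[0,8) x cols[0,8) = 8x8
Op 3 fold_right: fold axis v@4; visible region now rows[0,8) x cols[4,8) = 8x4
Op 4 fold_left: fold axis v@6; visible region now rows[0,8) x cols[4,6) = 8x2
Op 5 fold_up: fold axis h@4; visible region now rows[0,4) x cols[4,6) = 4x2
Op 6 cut(0, 0): punch at orig (0,4); cuts so far [(0, 4)]; region rows[0,4) x cols[4,6) = 4x2
Unfold 1 (reflect across h@4): 2 holes -> [(0, 4), (7, 4)]
Unfold 2 (reflect across v@6): 4 holes -> [(0, 4), (0, 7), (7, 4), (7, 7)]
Unfold 3 (reflect across v@4): 8 holes -> [(0, 0), (0, 3), (0, 4), (0, 7), (7, 0), (7, 3), (7, 4), (7, 7)]
Unfold 4 (reflect across h@8): 16 holes -> [(0, 0), (0, 3), (0, 4), (0, 7), (7, 0), (7, 3), (7, 4), (7, 7), (8, 0), (8, 3), (8, 4), (8, 7), (15, 0), (15, 3), (15, 4), (15, 7)]
Unfold 5 (reflect across v@8): 32 holes -> [(0, 0), (0, 3), (0, 4), (0, 7), (0, 8), (0, 11), (0, 12), (0, 15), (7, 0), (7, 3), (7, 4), (7, 7), (7, 8), (7, 11), (7, 12), (7, 15), (8, 0), (8, 3), (8, 4), (8, 7), (8, 8), (8, 11), (8, 12), (8, 15), (15, 0), (15, 3), (15, 4), (15, 7), (15, 8), (15, 11), (15, 12), (15, 15)]

Answer: O..OO..OO..OO..O
................
................
................
................
................
................
O..OO..OO..OO..O
O..OO..OO..OO..O
................
................
................
................
................
................
O..OO..OO..OO..O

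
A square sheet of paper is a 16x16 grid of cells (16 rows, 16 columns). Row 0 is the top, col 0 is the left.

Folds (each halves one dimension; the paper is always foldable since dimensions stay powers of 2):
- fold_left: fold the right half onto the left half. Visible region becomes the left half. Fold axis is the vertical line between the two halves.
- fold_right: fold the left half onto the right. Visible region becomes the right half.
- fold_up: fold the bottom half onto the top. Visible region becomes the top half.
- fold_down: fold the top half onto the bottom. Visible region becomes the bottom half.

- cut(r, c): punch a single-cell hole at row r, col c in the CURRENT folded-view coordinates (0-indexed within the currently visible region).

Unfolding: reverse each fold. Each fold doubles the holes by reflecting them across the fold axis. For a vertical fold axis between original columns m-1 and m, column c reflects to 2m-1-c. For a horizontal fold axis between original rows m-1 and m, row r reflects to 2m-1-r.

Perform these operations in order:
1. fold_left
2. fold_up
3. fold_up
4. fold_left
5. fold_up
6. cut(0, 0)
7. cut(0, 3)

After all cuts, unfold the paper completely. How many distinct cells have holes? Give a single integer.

Answer: 64

Derivation:
Op 1 fold_left: fold axis v@8; visible region now rows[0,16) x cols[0,8) = 16x8
Op 2 fold_up: fold axis h@8; visible region now rows[0,8) x cols[0,8) = 8x8
Op 3 fold_up: fold axis h@4; visible region now rows[0,4) x cols[0,8) = 4x8
Op 4 fold_left: fold axis v@4; visible region now rows[0,4) x cols[0,4) = 4x4
Op 5 fold_up: fold axis h@2; visible region now rows[0,2) x cols[0,4) = 2x4
Op 6 cut(0, 0): punch at orig (0,0); cuts so far [(0, 0)]; region rows[0,2) x cols[0,4) = 2x4
Op 7 cut(0, 3): punch at orig (0,3); cuts so far [(0, 0), (0, 3)]; region rows[0,2) x cols[0,4) = 2x4
Unfold 1 (reflect across h@2): 4 holes -> [(0, 0), (0, 3), (3, 0), (3, 3)]
Unfold 2 (reflect across v@4): 8 holes -> [(0, 0), (0, 3), (0, 4), (0, 7), (3, 0), (3, 3), (3, 4), (3, 7)]
Unfold 3 (reflect across h@4): 16 holes -> [(0, 0), (0, 3), (0, 4), (0, 7), (3, 0), (3, 3), (3, 4), (3, 7), (4, 0), (4, 3), (4, 4), (4, 7), (7, 0), (7, 3), (7, 4), (7, 7)]
Unfold 4 (reflect across h@8): 32 holes -> [(0, 0), (0, 3), (0, 4), (0, 7), (3, 0), (3, 3), (3, 4), (3, 7), (4, 0), (4, 3), (4, 4), (4, 7), (7, 0), (7, 3), (7, 4), (7, 7), (8, 0), (8, 3), (8, 4), (8, 7), (11, 0), (11, 3), (11, 4), (11, 7), (12, 0), (12, 3), (12, 4), (12, 7), (15, 0), (15, 3), (15, 4), (15, 7)]
Unfold 5 (reflect across v@8): 64 holes -> [(0, 0), (0, 3), (0, 4), (0, 7), (0, 8), (0, 11), (0, 12), (0, 15), (3, 0), (3, 3), (3, 4), (3, 7), (3, 8), (3, 11), (3, 12), (3, 15), (4, 0), (4, 3), (4, 4), (4, 7), (4, 8), (4, 11), (4, 12), (4, 15), (7, 0), (7, 3), (7, 4), (7, 7), (7, 8), (7, 11), (7, 12), (7, 15), (8, 0), (8, 3), (8, 4), (8, 7), (8, 8), (8, 11), (8, 12), (8, 15), (11, 0), (11, 3), (11, 4), (11, 7), (11, 8), (11, 11), (11, 12), (11, 15), (12, 0), (12, 3), (12, 4), (12, 7), (12, 8), (12, 11), (12, 12), (12, 15), (15, 0), (15, 3), (15, 4), (15, 7), (15, 8), (15, 11), (15, 12), (15, 15)]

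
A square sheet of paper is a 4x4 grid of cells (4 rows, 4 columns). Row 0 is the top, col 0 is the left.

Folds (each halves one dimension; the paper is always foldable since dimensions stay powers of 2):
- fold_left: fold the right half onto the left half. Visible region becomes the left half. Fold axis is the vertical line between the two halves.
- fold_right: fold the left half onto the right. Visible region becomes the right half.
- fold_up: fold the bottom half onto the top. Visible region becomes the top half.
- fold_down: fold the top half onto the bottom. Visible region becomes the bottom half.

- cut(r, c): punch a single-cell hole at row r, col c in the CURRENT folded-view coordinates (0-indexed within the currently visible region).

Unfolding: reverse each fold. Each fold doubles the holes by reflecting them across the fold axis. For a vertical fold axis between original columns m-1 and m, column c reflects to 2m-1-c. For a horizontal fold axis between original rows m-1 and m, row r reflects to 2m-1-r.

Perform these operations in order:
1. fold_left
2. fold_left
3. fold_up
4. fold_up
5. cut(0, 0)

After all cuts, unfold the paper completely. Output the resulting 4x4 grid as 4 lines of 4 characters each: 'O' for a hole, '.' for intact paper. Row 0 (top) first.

Answer: OOOO
OOOO
OOOO
OOOO

Derivation:
Op 1 fold_left: fold axis v@2; visible region now rows[0,4) x cols[0,2) = 4x2
Op 2 fold_left: fold axis v@1; visible region now rows[0,4) x cols[0,1) = 4x1
Op 3 fold_up: fold axis h@2; visible region now rows[0,2) x cols[0,1) = 2x1
Op 4 fold_up: fold axis h@1; visible region now rows[0,1) x cols[0,1) = 1x1
Op 5 cut(0, 0): punch at orig (0,0); cuts so far [(0, 0)]; region rows[0,1) x cols[0,1) = 1x1
Unfold 1 (reflect across h@1): 2 holes -> [(0, 0), (1, 0)]
Unfold 2 (reflect across h@2): 4 holes -> [(0, 0), (1, 0), (2, 0), (3, 0)]
Unfold 3 (reflect across v@1): 8 holes -> [(0, 0), (0, 1), (1, 0), (1, 1), (2, 0), (2, 1), (3, 0), (3, 1)]
Unfold 4 (reflect across v@2): 16 holes -> [(0, 0), (0, 1), (0, 2), (0, 3), (1, 0), (1, 1), (1, 2), (1, 3), (2, 0), (2, 1), (2, 2), (2, 3), (3, 0), (3, 1), (3, 2), (3, 3)]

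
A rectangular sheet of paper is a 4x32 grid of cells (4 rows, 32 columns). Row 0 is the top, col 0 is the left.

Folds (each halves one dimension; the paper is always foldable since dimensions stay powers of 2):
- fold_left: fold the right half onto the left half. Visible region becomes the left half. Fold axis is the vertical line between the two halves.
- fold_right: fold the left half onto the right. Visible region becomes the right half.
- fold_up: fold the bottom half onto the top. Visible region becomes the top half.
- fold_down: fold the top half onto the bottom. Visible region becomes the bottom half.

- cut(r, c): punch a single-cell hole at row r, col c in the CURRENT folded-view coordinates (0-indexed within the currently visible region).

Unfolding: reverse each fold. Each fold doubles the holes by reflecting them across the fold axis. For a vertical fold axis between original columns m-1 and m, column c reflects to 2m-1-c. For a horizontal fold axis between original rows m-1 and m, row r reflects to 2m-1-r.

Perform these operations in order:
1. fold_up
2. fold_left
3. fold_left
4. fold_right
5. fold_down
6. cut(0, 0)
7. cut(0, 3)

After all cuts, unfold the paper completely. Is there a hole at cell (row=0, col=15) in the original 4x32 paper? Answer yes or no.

Op 1 fold_up: fold axis h@2; visible region now rows[0,2) x cols[0,32) = 2x32
Op 2 fold_left: fold axis v@16; visible region now rows[0,2) x cols[0,16) = 2x16
Op 3 fold_left: fold axis v@8; visible region now rows[0,2) x cols[0,8) = 2x8
Op 4 fold_right: fold axis v@4; visible region now rows[0,2) x cols[4,8) = 2x4
Op 5 fold_down: fold axis h@1; visible region now rows[1,2) x cols[4,8) = 1x4
Op 6 cut(0, 0): punch at orig (1,4); cuts so far [(1, 4)]; region rows[1,2) x cols[4,8) = 1x4
Op 7 cut(0, 3): punch at orig (1,7); cuts so far [(1, 4), (1, 7)]; region rows[1,2) x cols[4,8) = 1x4
Unfold 1 (reflect across h@1): 4 holes -> [(0, 4), (0, 7), (1, 4), (1, 7)]
Unfold 2 (reflect across v@4): 8 holes -> [(0, 0), (0, 3), (0, 4), (0, 7), (1, 0), (1, 3), (1, 4), (1, 7)]
Unfold 3 (reflect across v@8): 16 holes -> [(0, 0), (0, 3), (0, 4), (0, 7), (0, 8), (0, 11), (0, 12), (0, 15), (1, 0), (1, 3), (1, 4), (1, 7), (1, 8), (1, 11), (1, 12), (1, 15)]
Unfold 4 (reflect across v@16): 32 holes -> [(0, 0), (0, 3), (0, 4), (0, 7), (0, 8), (0, 11), (0, 12), (0, 15), (0, 16), (0, 19), (0, 20), (0, 23), (0, 24), (0, 27), (0, 28), (0, 31), (1, 0), (1, 3), (1, 4), (1, 7), (1, 8), (1, 11), (1, 12), (1, 15), (1, 16), (1, 19), (1, 20), (1, 23), (1, 24), (1, 27), (1, 28), (1, 31)]
Unfold 5 (reflect across h@2): 64 holes -> [(0, 0), (0, 3), (0, 4), (0, 7), (0, 8), (0, 11), (0, 12), (0, 15), (0, 16), (0, 19), (0, 20), (0, 23), (0, 24), (0, 27), (0, 28), (0, 31), (1, 0), (1, 3), (1, 4), (1, 7), (1, 8), (1, 11), (1, 12), (1, 15), (1, 16), (1, 19), (1, 20), (1, 23), (1, 24), (1, 27), (1, 28), (1, 31), (2, 0), (2, 3), (2, 4), (2, 7), (2, 8), (2, 11), (2, 12), (2, 15), (2, 16), (2, 19), (2, 20), (2, 23), (2, 24), (2, 27), (2, 28), (2, 31), (3, 0), (3, 3), (3, 4), (3, 7), (3, 8), (3, 11), (3, 12), (3, 15), (3, 16), (3, 19), (3, 20), (3, 23), (3, 24), (3, 27), (3, 28), (3, 31)]
Holes: [(0, 0), (0, 3), (0, 4), (0, 7), (0, 8), (0, 11), (0, 12), (0, 15), (0, 16), (0, 19), (0, 20), (0, 23), (0, 24), (0, 27), (0, 28), (0, 31), (1, 0), (1, 3), (1, 4), (1, 7), (1, 8), (1, 11), (1, 12), (1, 15), (1, 16), (1, 19), (1, 20), (1, 23), (1, 24), (1, 27), (1, 28), (1, 31), (2, 0), (2, 3), (2, 4), (2, 7), (2, 8), (2, 11), (2, 12), (2, 15), (2, 16), (2, 19), (2, 20), (2, 23), (2, 24), (2, 27), (2, 28), (2, 31), (3, 0), (3, 3), (3, 4), (3, 7), (3, 8), (3, 11), (3, 12), (3, 15), (3, 16), (3, 19), (3, 20), (3, 23), (3, 24), (3, 27), (3, 28), (3, 31)]

Answer: yes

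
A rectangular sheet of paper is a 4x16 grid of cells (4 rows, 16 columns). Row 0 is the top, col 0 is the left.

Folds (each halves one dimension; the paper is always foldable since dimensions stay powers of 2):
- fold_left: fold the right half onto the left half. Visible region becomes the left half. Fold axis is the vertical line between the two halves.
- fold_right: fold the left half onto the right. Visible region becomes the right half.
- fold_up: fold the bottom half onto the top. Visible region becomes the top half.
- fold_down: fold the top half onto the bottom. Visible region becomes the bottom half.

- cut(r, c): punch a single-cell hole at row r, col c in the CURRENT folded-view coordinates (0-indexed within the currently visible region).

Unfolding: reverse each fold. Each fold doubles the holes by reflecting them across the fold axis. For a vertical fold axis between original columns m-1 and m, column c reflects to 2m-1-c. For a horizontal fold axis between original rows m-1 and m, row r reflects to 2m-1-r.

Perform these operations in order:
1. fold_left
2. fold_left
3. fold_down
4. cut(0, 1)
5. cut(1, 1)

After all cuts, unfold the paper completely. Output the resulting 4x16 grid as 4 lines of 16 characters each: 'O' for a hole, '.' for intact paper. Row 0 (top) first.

Op 1 fold_left: fold axis v@8; visible region now rows[0,4) x cols[0,8) = 4x8
Op 2 fold_left: fold axis v@4; visible region now rows[0,4) x cols[0,4) = 4x4
Op 3 fold_down: fold axis h@2; visible region now rows[2,4) x cols[0,4) = 2x4
Op 4 cut(0, 1): punch at orig (2,1); cuts so far [(2, 1)]; region rows[2,4) x cols[0,4) = 2x4
Op 5 cut(1, 1): punch at orig (3,1); cuts so far [(2, 1), (3, 1)]; region rows[2,4) x cols[0,4) = 2x4
Unfold 1 (reflect across h@2): 4 holes -> [(0, 1), (1, 1), (2, 1), (3, 1)]
Unfold 2 (reflect across v@4): 8 holes -> [(0, 1), (0, 6), (1, 1), (1, 6), (2, 1), (2, 6), (3, 1), (3, 6)]
Unfold 3 (reflect across v@8): 16 holes -> [(0, 1), (0, 6), (0, 9), (0, 14), (1, 1), (1, 6), (1, 9), (1, 14), (2, 1), (2, 6), (2, 9), (2, 14), (3, 1), (3, 6), (3, 9), (3, 14)]

Answer: .O....O..O....O.
.O....O..O....O.
.O....O..O....O.
.O....O..O....O.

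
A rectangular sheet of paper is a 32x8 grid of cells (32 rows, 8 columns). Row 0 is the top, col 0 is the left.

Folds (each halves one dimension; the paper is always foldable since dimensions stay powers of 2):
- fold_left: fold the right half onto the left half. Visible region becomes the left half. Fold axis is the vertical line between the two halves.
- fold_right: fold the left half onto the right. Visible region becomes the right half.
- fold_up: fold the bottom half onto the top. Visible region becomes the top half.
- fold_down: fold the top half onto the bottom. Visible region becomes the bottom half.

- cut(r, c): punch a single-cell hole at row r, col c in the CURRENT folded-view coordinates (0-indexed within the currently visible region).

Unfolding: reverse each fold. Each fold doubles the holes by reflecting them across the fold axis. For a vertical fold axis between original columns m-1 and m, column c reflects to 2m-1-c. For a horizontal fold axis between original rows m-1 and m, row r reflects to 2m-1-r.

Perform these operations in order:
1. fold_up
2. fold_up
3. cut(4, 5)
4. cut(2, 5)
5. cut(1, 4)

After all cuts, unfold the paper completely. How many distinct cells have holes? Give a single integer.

Answer: 12

Derivation:
Op 1 fold_up: fold axis h@16; visible region now rows[0,16) x cols[0,8) = 16x8
Op 2 fold_up: fold axis h@8; visible region now rows[0,8) x cols[0,8) = 8x8
Op 3 cut(4, 5): punch at orig (4,5); cuts so far [(4, 5)]; region rows[0,8) x cols[0,8) = 8x8
Op 4 cut(2, 5): punch at orig (2,5); cuts so far [(2, 5), (4, 5)]; region rows[0,8) x cols[0,8) = 8x8
Op 5 cut(1, 4): punch at orig (1,4); cuts so far [(1, 4), (2, 5), (4, 5)]; region rows[0,8) x cols[0,8) = 8x8
Unfold 1 (reflect across h@8): 6 holes -> [(1, 4), (2, 5), (4, 5), (11, 5), (13, 5), (14, 4)]
Unfold 2 (reflect across h@16): 12 holes -> [(1, 4), (2, 5), (4, 5), (11, 5), (13, 5), (14, 4), (17, 4), (18, 5), (20, 5), (27, 5), (29, 5), (30, 4)]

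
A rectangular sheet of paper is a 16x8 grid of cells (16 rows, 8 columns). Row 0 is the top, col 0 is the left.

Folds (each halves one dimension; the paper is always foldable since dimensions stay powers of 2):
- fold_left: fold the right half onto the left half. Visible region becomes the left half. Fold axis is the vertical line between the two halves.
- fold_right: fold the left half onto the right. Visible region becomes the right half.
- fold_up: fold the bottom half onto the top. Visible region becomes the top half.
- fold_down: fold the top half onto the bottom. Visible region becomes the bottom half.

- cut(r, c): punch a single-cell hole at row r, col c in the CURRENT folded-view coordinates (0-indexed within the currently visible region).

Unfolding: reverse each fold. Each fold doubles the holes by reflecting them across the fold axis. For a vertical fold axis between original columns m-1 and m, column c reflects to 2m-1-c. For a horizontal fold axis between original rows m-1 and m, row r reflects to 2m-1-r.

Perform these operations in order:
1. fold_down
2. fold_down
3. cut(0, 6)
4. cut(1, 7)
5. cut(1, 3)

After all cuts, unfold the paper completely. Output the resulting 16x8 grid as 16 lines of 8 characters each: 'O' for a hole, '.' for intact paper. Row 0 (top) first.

Op 1 fold_down: fold axis h@8; visible region now rows[8,16) x cols[0,8) = 8x8
Op 2 fold_down: fold axis h@12; visible region now rows[12,16) x cols[0,8) = 4x8
Op 3 cut(0, 6): punch at orig (12,6); cuts so far [(12, 6)]; region rows[12,16) x cols[0,8) = 4x8
Op 4 cut(1, 7): punch at orig (13,7); cuts so far [(12, 6), (13, 7)]; region rows[12,16) x cols[0,8) = 4x8
Op 5 cut(1, 3): punch at orig (13,3); cuts so far [(12, 6), (13, 3), (13, 7)]; region rows[12,16) x cols[0,8) = 4x8
Unfold 1 (reflect across h@12): 6 holes -> [(10, 3), (10, 7), (11, 6), (12, 6), (13, 3), (13, 7)]
Unfold 2 (reflect across h@8): 12 holes -> [(2, 3), (2, 7), (3, 6), (4, 6), (5, 3), (5, 7), (10, 3), (10, 7), (11, 6), (12, 6), (13, 3), (13, 7)]

Answer: ........
........
...O...O
......O.
......O.
...O...O
........
........
........
........
...O...O
......O.
......O.
...O...O
........
........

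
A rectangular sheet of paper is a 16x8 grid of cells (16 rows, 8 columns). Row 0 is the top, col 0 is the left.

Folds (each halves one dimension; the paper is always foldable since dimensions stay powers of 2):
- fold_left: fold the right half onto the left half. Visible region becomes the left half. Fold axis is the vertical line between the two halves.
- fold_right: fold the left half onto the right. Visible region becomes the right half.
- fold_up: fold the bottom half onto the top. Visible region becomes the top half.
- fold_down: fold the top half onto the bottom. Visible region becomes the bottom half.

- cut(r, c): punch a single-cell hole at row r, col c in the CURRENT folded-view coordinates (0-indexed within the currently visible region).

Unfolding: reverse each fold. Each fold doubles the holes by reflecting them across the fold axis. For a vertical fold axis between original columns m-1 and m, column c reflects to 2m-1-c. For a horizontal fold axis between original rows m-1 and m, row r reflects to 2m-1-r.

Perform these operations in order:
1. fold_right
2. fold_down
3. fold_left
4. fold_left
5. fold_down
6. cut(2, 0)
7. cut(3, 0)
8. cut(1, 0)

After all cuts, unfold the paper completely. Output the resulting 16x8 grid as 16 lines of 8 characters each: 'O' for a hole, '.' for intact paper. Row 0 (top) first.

Op 1 fold_right: fold axis v@4; visible region now rows[0,16) x cols[4,8) = 16x4
Op 2 fold_down: fold axis h@8; visible region now rows[8,16) x cols[4,8) = 8x4
Op 3 fold_left: fold axis v@6; visible region now rows[8,16) x cols[4,6) = 8x2
Op 4 fold_left: fold axis v@5; visible region now rows[8,16) x cols[4,5) = 8x1
Op 5 fold_down: fold axis h@12; visible region now rows[12,16) x cols[4,5) = 4x1
Op 6 cut(2, 0): punch at orig (14,4); cuts so far [(14, 4)]; region rows[12,16) x cols[4,5) = 4x1
Op 7 cut(3, 0): punch at orig (15,4); cuts so far [(14, 4), (15, 4)]; region rows[12,16) x cols[4,5) = 4x1
Op 8 cut(1, 0): punch at orig (13,4); cuts so far [(13, 4), (14, 4), (15, 4)]; region rows[12,16) x cols[4,5) = 4x1
Unfold 1 (reflect across h@12): 6 holes -> [(8, 4), (9, 4), (10, 4), (13, 4), (14, 4), (15, 4)]
Unfold 2 (reflect across v@5): 12 holes -> [(8, 4), (8, 5), (9, 4), (9, 5), (10, 4), (10, 5), (13, 4), (13, 5), (14, 4), (14, 5), (15, 4), (15, 5)]
Unfold 3 (reflect across v@6): 24 holes -> [(8, 4), (8, 5), (8, 6), (8, 7), (9, 4), (9, 5), (9, 6), (9, 7), (10, 4), (10, 5), (10, 6), (10, 7), (13, 4), (13, 5), (13, 6), (13, 7), (14, 4), (14, 5), (14, 6), (14, 7), (15, 4), (15, 5), (15, 6), (15, 7)]
Unfold 4 (reflect across h@8): 48 holes -> [(0, 4), (0, 5), (0, 6), (0, 7), (1, 4), (1, 5), (1, 6), (1, 7), (2, 4), (2, 5), (2, 6), (2, 7), (5, 4), (5, 5), (5, 6), (5, 7), (6, 4), (6, 5), (6, 6), (6, 7), (7, 4), (7, 5), (7, 6), (7, 7), (8, 4), (8, 5), (8, 6), (8, 7), (9, 4), (9, 5), (9, 6), (9, 7), (10, 4), (10, 5), (10, 6), (10, 7), (13, 4), (13, 5), (13, 6), (13, 7), (14, 4), (14, 5), (14, 6), (14, 7), (15, 4), (15, 5), (15, 6), (15, 7)]
Unfold 5 (reflect across v@4): 96 holes -> [(0, 0), (0, 1), (0, 2), (0, 3), (0, 4), (0, 5), (0, 6), (0, 7), (1, 0), (1, 1), (1, 2), (1, 3), (1, 4), (1, 5), (1, 6), (1, 7), (2, 0), (2, 1), (2, 2), (2, 3), (2, 4), (2, 5), (2, 6), (2, 7), (5, 0), (5, 1), (5, 2), (5, 3), (5, 4), (5, 5), (5, 6), (5, 7), (6, 0), (6, 1), (6, 2), (6, 3), (6, 4), (6, 5), (6, 6), (6, 7), (7, 0), (7, 1), (7, 2), (7, 3), (7, 4), (7, 5), (7, 6), (7, 7), (8, 0), (8, 1), (8, 2), (8, 3), (8, 4), (8, 5), (8, 6), (8, 7), (9, 0), (9, 1), (9, 2), (9, 3), (9, 4), (9, 5), (9, 6), (9, 7), (10, 0), (10, 1), (10, 2), (10, 3), (10, 4), (10, 5), (10, 6), (10, 7), (13, 0), (13, 1), (13, 2), (13, 3), (13, 4), (13, 5), (13, 6), (13, 7), (14, 0), (14, 1), (14, 2), (14, 3), (14, 4), (14, 5), (14, 6), (14, 7), (15, 0), (15, 1), (15, 2), (15, 3), (15, 4), (15, 5), (15, 6), (15, 7)]

Answer: OOOOOOOO
OOOOOOOO
OOOOOOOO
........
........
OOOOOOOO
OOOOOOOO
OOOOOOOO
OOOOOOOO
OOOOOOOO
OOOOOOOO
........
........
OOOOOOOO
OOOOOOOO
OOOOOOOO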